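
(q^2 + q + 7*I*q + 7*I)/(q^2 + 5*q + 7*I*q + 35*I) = (q + 1)/(q + 5)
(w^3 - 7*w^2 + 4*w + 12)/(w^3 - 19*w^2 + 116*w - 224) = (w^3 - 7*w^2 + 4*w + 12)/(w^3 - 19*w^2 + 116*w - 224)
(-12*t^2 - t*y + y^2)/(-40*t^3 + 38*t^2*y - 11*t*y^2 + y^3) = (3*t + y)/(10*t^2 - 7*t*y + y^2)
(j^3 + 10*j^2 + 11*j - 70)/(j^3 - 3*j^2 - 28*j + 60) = (j + 7)/(j - 6)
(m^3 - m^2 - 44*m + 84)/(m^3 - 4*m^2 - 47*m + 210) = (m - 2)/(m - 5)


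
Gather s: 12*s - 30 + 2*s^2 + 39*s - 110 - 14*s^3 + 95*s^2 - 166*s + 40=-14*s^3 + 97*s^2 - 115*s - 100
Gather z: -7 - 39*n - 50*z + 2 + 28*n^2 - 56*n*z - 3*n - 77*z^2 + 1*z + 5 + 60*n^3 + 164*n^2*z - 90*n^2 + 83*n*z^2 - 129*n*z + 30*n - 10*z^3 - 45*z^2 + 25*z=60*n^3 - 62*n^2 - 12*n - 10*z^3 + z^2*(83*n - 122) + z*(164*n^2 - 185*n - 24)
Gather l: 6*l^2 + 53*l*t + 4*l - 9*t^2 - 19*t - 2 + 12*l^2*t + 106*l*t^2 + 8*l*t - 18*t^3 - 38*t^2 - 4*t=l^2*(12*t + 6) + l*(106*t^2 + 61*t + 4) - 18*t^3 - 47*t^2 - 23*t - 2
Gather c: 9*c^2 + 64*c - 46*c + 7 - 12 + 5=9*c^2 + 18*c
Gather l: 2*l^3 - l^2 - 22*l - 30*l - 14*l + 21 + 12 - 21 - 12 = 2*l^3 - l^2 - 66*l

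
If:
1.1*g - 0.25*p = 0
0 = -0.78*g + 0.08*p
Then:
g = 0.00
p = 0.00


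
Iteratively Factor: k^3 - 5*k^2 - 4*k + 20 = (k - 2)*(k^2 - 3*k - 10) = (k - 5)*(k - 2)*(k + 2)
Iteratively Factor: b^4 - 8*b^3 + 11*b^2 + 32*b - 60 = (b - 3)*(b^3 - 5*b^2 - 4*b + 20) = (b - 3)*(b + 2)*(b^2 - 7*b + 10) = (b - 3)*(b - 2)*(b + 2)*(b - 5)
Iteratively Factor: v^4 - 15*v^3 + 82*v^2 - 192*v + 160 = (v - 5)*(v^3 - 10*v^2 + 32*v - 32) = (v - 5)*(v - 4)*(v^2 - 6*v + 8) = (v - 5)*(v - 4)^2*(v - 2)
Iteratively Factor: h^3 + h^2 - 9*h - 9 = (h - 3)*(h^2 + 4*h + 3) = (h - 3)*(h + 1)*(h + 3)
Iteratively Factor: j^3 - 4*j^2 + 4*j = (j - 2)*(j^2 - 2*j) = j*(j - 2)*(j - 2)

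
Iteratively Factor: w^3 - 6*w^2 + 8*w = (w)*(w^2 - 6*w + 8) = w*(w - 2)*(w - 4)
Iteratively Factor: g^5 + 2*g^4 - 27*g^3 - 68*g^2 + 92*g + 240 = (g + 4)*(g^4 - 2*g^3 - 19*g^2 + 8*g + 60) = (g + 3)*(g + 4)*(g^3 - 5*g^2 - 4*g + 20) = (g - 2)*(g + 3)*(g + 4)*(g^2 - 3*g - 10) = (g - 2)*(g + 2)*(g + 3)*(g + 4)*(g - 5)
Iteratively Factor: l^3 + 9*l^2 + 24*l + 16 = (l + 4)*(l^2 + 5*l + 4) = (l + 4)^2*(l + 1)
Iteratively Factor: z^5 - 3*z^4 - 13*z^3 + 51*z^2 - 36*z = (z - 3)*(z^4 - 13*z^2 + 12*z) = (z - 3)^2*(z^3 + 3*z^2 - 4*z) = (z - 3)^2*(z - 1)*(z^2 + 4*z) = z*(z - 3)^2*(z - 1)*(z + 4)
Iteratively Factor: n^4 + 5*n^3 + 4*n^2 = (n)*(n^3 + 5*n^2 + 4*n) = n*(n + 1)*(n^2 + 4*n) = n^2*(n + 1)*(n + 4)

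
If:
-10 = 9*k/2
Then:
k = -20/9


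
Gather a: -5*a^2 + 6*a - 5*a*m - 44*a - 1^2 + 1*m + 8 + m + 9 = -5*a^2 + a*(-5*m - 38) + 2*m + 16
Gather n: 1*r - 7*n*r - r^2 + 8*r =-7*n*r - r^2 + 9*r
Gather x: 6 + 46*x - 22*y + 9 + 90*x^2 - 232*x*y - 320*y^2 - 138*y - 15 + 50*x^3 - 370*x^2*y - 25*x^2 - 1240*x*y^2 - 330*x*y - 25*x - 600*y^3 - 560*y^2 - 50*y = 50*x^3 + x^2*(65 - 370*y) + x*(-1240*y^2 - 562*y + 21) - 600*y^3 - 880*y^2 - 210*y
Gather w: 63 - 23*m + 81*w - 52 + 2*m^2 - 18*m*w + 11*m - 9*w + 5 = 2*m^2 - 12*m + w*(72 - 18*m) + 16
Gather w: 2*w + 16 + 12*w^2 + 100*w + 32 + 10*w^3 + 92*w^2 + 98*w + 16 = 10*w^3 + 104*w^2 + 200*w + 64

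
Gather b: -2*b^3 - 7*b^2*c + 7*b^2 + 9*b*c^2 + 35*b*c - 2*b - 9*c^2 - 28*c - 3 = -2*b^3 + b^2*(7 - 7*c) + b*(9*c^2 + 35*c - 2) - 9*c^2 - 28*c - 3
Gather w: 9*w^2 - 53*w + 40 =9*w^2 - 53*w + 40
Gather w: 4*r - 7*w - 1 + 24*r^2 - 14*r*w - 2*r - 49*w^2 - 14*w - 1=24*r^2 + 2*r - 49*w^2 + w*(-14*r - 21) - 2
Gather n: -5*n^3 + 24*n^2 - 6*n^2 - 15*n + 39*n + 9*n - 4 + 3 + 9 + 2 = -5*n^3 + 18*n^2 + 33*n + 10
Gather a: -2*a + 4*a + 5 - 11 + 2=2*a - 4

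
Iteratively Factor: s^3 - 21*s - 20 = (s + 4)*(s^2 - 4*s - 5) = (s - 5)*(s + 4)*(s + 1)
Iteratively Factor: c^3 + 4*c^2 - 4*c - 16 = (c + 2)*(c^2 + 2*c - 8) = (c - 2)*(c + 2)*(c + 4)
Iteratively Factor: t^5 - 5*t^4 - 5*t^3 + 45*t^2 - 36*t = (t - 4)*(t^4 - t^3 - 9*t^2 + 9*t) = (t - 4)*(t - 1)*(t^3 - 9*t) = (t - 4)*(t - 3)*(t - 1)*(t^2 + 3*t) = t*(t - 4)*(t - 3)*(t - 1)*(t + 3)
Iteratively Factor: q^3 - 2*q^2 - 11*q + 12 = (q - 1)*(q^2 - q - 12) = (q - 4)*(q - 1)*(q + 3)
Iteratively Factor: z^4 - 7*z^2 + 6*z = (z)*(z^3 - 7*z + 6) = z*(z - 1)*(z^2 + z - 6) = z*(z - 1)*(z + 3)*(z - 2)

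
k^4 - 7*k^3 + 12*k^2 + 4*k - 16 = (k - 4)*(k - 2)^2*(k + 1)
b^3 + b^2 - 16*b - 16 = (b - 4)*(b + 1)*(b + 4)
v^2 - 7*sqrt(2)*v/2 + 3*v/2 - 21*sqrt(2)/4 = (v + 3/2)*(v - 7*sqrt(2)/2)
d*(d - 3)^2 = d^3 - 6*d^2 + 9*d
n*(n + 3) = n^2 + 3*n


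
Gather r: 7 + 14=21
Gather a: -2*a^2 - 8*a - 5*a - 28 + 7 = -2*a^2 - 13*a - 21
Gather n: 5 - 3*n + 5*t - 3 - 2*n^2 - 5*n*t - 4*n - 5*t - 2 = -2*n^2 + n*(-5*t - 7)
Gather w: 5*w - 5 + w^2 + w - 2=w^2 + 6*w - 7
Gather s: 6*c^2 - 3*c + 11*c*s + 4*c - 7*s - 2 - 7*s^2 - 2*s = 6*c^2 + c - 7*s^2 + s*(11*c - 9) - 2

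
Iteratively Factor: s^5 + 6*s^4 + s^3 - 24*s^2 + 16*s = (s - 1)*(s^4 + 7*s^3 + 8*s^2 - 16*s) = s*(s - 1)*(s^3 + 7*s^2 + 8*s - 16) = s*(s - 1)*(s + 4)*(s^2 + 3*s - 4) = s*(s - 1)*(s + 4)^2*(s - 1)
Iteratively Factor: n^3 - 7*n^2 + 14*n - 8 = (n - 4)*(n^2 - 3*n + 2) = (n - 4)*(n - 2)*(n - 1)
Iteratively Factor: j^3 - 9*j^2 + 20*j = (j - 4)*(j^2 - 5*j) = (j - 5)*(j - 4)*(j)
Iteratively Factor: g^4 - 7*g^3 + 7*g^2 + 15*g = (g - 3)*(g^3 - 4*g^2 - 5*g) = (g - 3)*(g + 1)*(g^2 - 5*g) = (g - 5)*(g - 3)*(g + 1)*(g)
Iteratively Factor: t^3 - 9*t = (t - 3)*(t^2 + 3*t) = t*(t - 3)*(t + 3)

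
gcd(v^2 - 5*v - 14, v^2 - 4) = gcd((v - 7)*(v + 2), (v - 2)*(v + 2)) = v + 2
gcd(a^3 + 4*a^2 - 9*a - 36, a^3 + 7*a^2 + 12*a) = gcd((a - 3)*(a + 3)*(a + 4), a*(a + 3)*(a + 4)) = a^2 + 7*a + 12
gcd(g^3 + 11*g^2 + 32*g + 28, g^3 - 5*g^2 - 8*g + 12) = g + 2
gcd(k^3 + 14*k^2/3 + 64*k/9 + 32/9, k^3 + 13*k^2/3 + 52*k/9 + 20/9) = k + 2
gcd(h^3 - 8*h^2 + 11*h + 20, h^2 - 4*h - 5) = h^2 - 4*h - 5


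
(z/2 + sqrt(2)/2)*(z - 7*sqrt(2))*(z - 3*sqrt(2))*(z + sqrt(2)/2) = z^4/2 - 17*sqrt(2)*z^3/4 + 13*z^2/2 + 53*sqrt(2)*z/2 + 21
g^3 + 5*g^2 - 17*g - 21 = (g - 3)*(g + 1)*(g + 7)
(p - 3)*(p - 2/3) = p^2 - 11*p/3 + 2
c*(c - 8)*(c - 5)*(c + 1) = c^4 - 12*c^3 + 27*c^2 + 40*c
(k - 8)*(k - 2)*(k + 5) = k^3 - 5*k^2 - 34*k + 80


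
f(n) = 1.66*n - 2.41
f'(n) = 1.66000000000000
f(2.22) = 1.28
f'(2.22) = 1.66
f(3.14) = 2.80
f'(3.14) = 1.66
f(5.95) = 7.47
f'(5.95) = 1.66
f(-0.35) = -2.99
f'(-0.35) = 1.66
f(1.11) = -0.57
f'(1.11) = 1.66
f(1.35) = -0.17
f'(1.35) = 1.66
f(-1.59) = -5.05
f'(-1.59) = 1.66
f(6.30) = 8.05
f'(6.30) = 1.66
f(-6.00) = -12.37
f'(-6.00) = 1.66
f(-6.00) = -12.37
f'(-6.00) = 1.66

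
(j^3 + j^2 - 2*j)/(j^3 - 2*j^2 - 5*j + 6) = j/(j - 3)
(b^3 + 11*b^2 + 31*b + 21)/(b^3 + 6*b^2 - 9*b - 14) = (b + 3)/(b - 2)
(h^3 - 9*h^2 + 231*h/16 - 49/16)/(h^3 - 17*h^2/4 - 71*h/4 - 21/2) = (16*h^2 - 32*h + 7)/(4*(4*h^2 + 11*h + 6))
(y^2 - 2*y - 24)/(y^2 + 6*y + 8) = (y - 6)/(y + 2)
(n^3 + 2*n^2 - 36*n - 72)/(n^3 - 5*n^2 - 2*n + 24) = (n^2 - 36)/(n^2 - 7*n + 12)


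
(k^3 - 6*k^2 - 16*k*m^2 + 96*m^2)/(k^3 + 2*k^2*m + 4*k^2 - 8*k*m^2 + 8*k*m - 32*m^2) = (k^2 - 4*k*m - 6*k + 24*m)/(k^2 - 2*k*m + 4*k - 8*m)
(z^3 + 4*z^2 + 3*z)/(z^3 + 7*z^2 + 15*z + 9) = z/(z + 3)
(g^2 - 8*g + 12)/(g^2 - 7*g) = (g^2 - 8*g + 12)/(g*(g - 7))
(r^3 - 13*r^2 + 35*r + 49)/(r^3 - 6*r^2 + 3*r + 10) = (r^2 - 14*r + 49)/(r^2 - 7*r + 10)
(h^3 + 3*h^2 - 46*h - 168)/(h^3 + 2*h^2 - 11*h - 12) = (h^2 - h - 42)/(h^2 - 2*h - 3)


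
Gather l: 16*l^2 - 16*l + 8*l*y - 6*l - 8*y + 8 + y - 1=16*l^2 + l*(8*y - 22) - 7*y + 7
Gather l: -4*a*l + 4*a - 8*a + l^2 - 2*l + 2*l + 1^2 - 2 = -4*a*l - 4*a + l^2 - 1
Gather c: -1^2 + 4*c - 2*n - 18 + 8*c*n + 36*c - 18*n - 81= c*(8*n + 40) - 20*n - 100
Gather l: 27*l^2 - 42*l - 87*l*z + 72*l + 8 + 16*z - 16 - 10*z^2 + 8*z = 27*l^2 + l*(30 - 87*z) - 10*z^2 + 24*z - 8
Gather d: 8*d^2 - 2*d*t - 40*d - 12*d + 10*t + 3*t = 8*d^2 + d*(-2*t - 52) + 13*t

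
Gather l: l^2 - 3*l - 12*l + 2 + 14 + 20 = l^2 - 15*l + 36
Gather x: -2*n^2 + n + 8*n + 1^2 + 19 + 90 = -2*n^2 + 9*n + 110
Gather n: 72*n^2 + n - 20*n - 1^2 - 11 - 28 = 72*n^2 - 19*n - 40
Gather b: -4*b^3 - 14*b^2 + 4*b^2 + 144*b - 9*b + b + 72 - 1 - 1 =-4*b^3 - 10*b^2 + 136*b + 70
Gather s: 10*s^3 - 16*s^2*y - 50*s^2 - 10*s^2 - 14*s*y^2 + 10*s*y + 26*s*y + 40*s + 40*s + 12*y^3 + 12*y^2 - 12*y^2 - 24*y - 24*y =10*s^3 + s^2*(-16*y - 60) + s*(-14*y^2 + 36*y + 80) + 12*y^3 - 48*y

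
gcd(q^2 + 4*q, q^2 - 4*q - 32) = q + 4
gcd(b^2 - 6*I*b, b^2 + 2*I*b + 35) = 1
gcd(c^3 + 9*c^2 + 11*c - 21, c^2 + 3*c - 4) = c - 1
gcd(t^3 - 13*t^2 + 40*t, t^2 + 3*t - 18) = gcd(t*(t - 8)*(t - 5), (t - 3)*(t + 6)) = 1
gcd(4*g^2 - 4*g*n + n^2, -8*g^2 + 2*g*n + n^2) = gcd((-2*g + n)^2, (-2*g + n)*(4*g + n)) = 2*g - n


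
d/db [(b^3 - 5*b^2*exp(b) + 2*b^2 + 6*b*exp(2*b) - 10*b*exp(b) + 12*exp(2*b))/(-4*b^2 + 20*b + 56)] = (5*b^2*exp(b) - b^2 - 12*b*exp(2*b) - 35*b*exp(b) + 14*b + 90*exp(2*b) - 35*exp(b))/(4*(b^2 - 14*b + 49))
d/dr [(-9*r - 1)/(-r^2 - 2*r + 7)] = (9*r^2 + 18*r - 2*(r + 1)*(9*r + 1) - 63)/(r^2 + 2*r - 7)^2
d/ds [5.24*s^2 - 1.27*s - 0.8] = 10.48*s - 1.27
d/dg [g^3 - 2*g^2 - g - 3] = 3*g^2 - 4*g - 1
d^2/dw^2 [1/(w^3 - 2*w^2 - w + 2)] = 2*((2 - 3*w)*(w^3 - 2*w^2 - w + 2) + (-3*w^2 + 4*w + 1)^2)/(w^3 - 2*w^2 - w + 2)^3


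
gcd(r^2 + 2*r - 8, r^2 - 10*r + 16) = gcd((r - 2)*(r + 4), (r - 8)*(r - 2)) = r - 2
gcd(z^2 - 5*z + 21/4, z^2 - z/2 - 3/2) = z - 3/2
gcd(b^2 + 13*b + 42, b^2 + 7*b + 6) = b + 6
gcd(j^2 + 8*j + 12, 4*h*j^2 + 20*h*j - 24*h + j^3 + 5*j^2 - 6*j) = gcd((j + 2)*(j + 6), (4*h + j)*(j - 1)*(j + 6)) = j + 6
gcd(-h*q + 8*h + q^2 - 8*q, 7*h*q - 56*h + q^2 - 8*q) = q - 8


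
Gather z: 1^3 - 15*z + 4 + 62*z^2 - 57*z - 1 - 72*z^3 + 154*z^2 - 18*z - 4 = -72*z^3 + 216*z^2 - 90*z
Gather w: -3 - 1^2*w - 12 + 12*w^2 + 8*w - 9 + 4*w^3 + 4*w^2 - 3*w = 4*w^3 + 16*w^2 + 4*w - 24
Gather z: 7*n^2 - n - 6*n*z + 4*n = 7*n^2 - 6*n*z + 3*n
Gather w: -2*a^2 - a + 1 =-2*a^2 - a + 1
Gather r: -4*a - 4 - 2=-4*a - 6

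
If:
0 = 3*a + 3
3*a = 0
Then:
No Solution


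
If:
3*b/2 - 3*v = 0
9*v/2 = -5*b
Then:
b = 0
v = 0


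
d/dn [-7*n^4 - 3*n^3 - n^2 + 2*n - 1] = -28*n^3 - 9*n^2 - 2*n + 2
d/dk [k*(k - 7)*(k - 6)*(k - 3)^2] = 5*k^4 - 76*k^3 + 387*k^2 - 738*k + 378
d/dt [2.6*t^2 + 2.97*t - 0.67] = 5.2*t + 2.97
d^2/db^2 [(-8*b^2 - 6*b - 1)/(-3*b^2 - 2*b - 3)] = 2*(6*b^3 - 189*b^2 - 144*b + 31)/(27*b^6 + 54*b^5 + 117*b^4 + 116*b^3 + 117*b^2 + 54*b + 27)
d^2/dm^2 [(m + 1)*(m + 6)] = 2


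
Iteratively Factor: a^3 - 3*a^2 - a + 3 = (a - 3)*(a^2 - 1) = (a - 3)*(a + 1)*(a - 1)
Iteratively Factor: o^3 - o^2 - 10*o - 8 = (o + 1)*(o^2 - 2*o - 8) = (o - 4)*(o + 1)*(o + 2)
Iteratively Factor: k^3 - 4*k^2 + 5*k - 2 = (k - 1)*(k^2 - 3*k + 2) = (k - 1)^2*(k - 2)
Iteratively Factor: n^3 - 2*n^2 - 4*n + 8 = (n - 2)*(n^2 - 4) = (n - 2)*(n + 2)*(n - 2)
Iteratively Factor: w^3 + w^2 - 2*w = (w)*(w^2 + w - 2) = w*(w + 2)*(w - 1)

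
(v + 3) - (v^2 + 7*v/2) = -v^2 - 5*v/2 + 3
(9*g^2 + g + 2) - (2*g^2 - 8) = 7*g^2 + g + 10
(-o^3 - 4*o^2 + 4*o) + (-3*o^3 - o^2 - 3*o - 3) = -4*o^3 - 5*o^2 + o - 3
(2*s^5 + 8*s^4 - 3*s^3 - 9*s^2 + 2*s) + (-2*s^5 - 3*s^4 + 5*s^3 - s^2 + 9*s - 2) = 5*s^4 + 2*s^3 - 10*s^2 + 11*s - 2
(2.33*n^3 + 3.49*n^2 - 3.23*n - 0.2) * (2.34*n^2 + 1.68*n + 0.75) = 5.4522*n^5 + 12.081*n^4 + 0.0525000000000011*n^3 - 3.2769*n^2 - 2.7585*n - 0.15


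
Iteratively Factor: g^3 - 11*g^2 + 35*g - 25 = (g - 1)*(g^2 - 10*g + 25) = (g - 5)*(g - 1)*(g - 5)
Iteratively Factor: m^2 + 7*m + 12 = (m + 4)*(m + 3)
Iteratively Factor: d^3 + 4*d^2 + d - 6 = (d - 1)*(d^2 + 5*d + 6) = (d - 1)*(d + 3)*(d + 2)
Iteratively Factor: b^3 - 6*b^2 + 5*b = (b - 5)*(b^2 - b) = (b - 5)*(b - 1)*(b)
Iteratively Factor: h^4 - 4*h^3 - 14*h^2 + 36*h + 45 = (h - 3)*(h^3 - h^2 - 17*h - 15) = (h - 3)*(h + 3)*(h^2 - 4*h - 5) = (h - 5)*(h - 3)*(h + 3)*(h + 1)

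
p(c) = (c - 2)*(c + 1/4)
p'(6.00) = 10.25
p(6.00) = 25.00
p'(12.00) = 22.25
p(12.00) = 122.50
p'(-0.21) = -2.17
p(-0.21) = -0.09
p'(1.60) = 1.45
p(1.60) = -0.74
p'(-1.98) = -5.71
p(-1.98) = 6.89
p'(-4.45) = -10.65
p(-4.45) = 27.09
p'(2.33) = 2.91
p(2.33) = 0.85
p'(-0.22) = -2.19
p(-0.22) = -0.07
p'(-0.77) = -3.29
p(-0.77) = 1.44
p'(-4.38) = -10.51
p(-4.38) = 26.35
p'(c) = 2*c - 7/4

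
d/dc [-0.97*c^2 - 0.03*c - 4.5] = -1.94*c - 0.03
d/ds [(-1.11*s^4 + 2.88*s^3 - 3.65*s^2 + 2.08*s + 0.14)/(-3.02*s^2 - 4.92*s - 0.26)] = (6.7044*s^5 + 7.686*s^4 - 27.1848*s^3 + 21.9932*s^2 + 2.7436*s + 0.148)/(9.1204*s^4 + 29.7168*s^3 + 25.7768*s^2 + 2.5584*s + 0.0676)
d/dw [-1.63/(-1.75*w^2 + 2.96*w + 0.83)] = (4.8248 - 5.705*w)/(-1.75*w^2 + 2.96*w + 0.83)^2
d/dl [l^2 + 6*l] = 2*l + 6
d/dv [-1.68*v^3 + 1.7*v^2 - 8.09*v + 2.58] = -5.04*v^2 + 3.4*v - 8.09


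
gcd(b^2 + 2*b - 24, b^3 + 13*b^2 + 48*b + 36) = b + 6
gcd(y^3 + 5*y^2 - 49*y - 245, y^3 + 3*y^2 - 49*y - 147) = y^2 - 49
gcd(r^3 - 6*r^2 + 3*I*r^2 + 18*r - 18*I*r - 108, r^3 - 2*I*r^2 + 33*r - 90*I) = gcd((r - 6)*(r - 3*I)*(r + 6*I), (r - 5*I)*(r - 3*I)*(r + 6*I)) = r^2 + 3*I*r + 18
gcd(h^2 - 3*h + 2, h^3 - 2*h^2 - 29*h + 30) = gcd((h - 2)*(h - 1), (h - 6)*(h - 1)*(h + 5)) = h - 1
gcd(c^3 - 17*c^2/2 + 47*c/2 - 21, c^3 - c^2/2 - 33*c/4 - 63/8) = c - 7/2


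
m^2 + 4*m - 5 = (m - 1)*(m + 5)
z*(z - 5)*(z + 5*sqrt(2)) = z^3 - 5*z^2 + 5*sqrt(2)*z^2 - 25*sqrt(2)*z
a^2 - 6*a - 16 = (a - 8)*(a + 2)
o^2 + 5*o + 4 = (o + 1)*(o + 4)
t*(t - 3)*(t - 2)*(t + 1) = t^4 - 4*t^3 + t^2 + 6*t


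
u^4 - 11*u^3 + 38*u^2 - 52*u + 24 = (u - 6)*(u - 2)^2*(u - 1)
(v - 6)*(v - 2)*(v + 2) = v^3 - 6*v^2 - 4*v + 24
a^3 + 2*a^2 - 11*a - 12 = (a - 3)*(a + 1)*(a + 4)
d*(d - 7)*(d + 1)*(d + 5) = d^4 - d^3 - 37*d^2 - 35*d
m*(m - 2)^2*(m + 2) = m^4 - 2*m^3 - 4*m^2 + 8*m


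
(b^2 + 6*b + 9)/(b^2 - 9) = (b + 3)/(b - 3)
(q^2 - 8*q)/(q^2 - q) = (q - 8)/(q - 1)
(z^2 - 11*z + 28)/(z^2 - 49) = (z - 4)/(z + 7)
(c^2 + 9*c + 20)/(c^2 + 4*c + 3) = (c^2 + 9*c + 20)/(c^2 + 4*c + 3)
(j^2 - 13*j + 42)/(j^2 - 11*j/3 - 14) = 3*(j - 7)/(3*j + 7)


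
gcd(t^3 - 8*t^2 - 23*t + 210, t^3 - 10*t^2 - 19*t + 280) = t^2 - 2*t - 35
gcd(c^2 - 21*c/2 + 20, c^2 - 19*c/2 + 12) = c - 8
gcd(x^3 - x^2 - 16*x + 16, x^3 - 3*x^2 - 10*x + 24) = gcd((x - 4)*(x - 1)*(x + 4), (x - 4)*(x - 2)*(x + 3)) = x - 4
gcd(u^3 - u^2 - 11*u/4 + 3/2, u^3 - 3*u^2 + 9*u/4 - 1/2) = u^2 - 5*u/2 + 1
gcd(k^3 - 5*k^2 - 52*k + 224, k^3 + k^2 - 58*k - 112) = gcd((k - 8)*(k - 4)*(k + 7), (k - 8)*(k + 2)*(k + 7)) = k^2 - k - 56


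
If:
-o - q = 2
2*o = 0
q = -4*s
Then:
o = 0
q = -2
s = 1/2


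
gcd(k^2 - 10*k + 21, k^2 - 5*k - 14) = k - 7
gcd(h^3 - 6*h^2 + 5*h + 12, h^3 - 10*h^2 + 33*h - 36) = h^2 - 7*h + 12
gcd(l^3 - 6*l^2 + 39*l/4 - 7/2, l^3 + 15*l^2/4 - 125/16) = 1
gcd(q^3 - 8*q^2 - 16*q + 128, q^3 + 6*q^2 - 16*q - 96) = q^2 - 16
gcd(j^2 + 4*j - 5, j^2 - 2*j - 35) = j + 5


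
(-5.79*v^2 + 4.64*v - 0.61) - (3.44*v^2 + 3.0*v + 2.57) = -9.23*v^2 + 1.64*v - 3.18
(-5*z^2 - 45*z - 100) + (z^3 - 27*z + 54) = z^3 - 5*z^2 - 72*z - 46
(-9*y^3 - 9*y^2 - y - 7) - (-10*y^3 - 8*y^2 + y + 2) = y^3 - y^2 - 2*y - 9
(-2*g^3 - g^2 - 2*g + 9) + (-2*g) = -2*g^3 - g^2 - 4*g + 9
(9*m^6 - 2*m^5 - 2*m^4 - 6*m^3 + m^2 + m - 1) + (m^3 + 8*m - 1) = 9*m^6 - 2*m^5 - 2*m^4 - 5*m^3 + m^2 + 9*m - 2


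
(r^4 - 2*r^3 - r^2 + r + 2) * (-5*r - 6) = -5*r^5 + 4*r^4 + 17*r^3 + r^2 - 16*r - 12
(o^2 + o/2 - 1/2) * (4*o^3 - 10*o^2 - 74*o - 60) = 4*o^5 - 8*o^4 - 81*o^3 - 92*o^2 + 7*o + 30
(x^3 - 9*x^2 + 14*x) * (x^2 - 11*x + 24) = x^5 - 20*x^4 + 137*x^3 - 370*x^2 + 336*x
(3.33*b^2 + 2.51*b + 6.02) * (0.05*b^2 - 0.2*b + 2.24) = 0.1665*b^4 - 0.5405*b^3 + 7.2582*b^2 + 4.4184*b + 13.4848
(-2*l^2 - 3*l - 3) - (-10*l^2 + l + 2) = 8*l^2 - 4*l - 5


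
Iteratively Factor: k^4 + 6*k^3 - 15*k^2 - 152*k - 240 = (k + 4)*(k^3 + 2*k^2 - 23*k - 60) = (k - 5)*(k + 4)*(k^2 + 7*k + 12) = (k - 5)*(k + 4)^2*(k + 3)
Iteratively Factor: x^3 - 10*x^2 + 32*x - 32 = (x - 2)*(x^2 - 8*x + 16) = (x - 4)*(x - 2)*(x - 4)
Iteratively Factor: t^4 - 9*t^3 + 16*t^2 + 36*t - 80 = (t + 2)*(t^3 - 11*t^2 + 38*t - 40) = (t - 4)*(t + 2)*(t^2 - 7*t + 10) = (t - 4)*(t - 2)*(t + 2)*(t - 5)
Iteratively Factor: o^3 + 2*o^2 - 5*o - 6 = (o + 3)*(o^2 - o - 2) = (o + 1)*(o + 3)*(o - 2)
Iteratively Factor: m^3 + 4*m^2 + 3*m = (m + 3)*(m^2 + m) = m*(m + 3)*(m + 1)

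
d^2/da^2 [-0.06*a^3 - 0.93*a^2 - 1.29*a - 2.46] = -0.36*a - 1.86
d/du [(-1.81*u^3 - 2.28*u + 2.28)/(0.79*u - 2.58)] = (-2.8598*u^3 + 14.0094*u^2 + 4.0812)/(0.6241*u^2 - 4.0764*u + 6.6564)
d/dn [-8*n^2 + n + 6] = 1 - 16*n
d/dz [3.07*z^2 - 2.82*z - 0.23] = 6.14*z - 2.82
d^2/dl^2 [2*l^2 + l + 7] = 4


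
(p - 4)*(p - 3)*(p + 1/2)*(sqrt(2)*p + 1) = sqrt(2)*p^4 - 13*sqrt(2)*p^3/2 + p^3 - 13*p^2/2 + 17*sqrt(2)*p^2/2 + 6*sqrt(2)*p + 17*p/2 + 6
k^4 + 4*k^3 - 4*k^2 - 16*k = k*(k - 2)*(k + 2)*(k + 4)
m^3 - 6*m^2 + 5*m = m*(m - 5)*(m - 1)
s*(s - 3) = s^2 - 3*s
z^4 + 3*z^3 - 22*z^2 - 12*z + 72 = (z - 3)*(z - 2)*(z + 2)*(z + 6)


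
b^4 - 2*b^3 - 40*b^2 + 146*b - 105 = (b - 5)*(b - 3)*(b - 1)*(b + 7)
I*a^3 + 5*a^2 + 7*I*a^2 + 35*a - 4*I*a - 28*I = (a + 7)*(a - 4*I)*(I*a + 1)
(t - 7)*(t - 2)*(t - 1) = t^3 - 10*t^2 + 23*t - 14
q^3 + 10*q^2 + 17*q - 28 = (q - 1)*(q + 4)*(q + 7)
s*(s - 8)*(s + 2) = s^3 - 6*s^2 - 16*s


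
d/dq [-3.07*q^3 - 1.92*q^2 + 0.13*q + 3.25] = -9.21*q^2 - 3.84*q + 0.13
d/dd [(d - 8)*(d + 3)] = 2*d - 5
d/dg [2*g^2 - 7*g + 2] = 4*g - 7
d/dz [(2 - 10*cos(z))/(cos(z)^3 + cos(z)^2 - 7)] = -2*(11*cos(z)/2 + cos(2*z) + 5*cos(3*z)/2 + 36)*sin(z)/(cos(z)^3 + cos(z)^2 - 7)^2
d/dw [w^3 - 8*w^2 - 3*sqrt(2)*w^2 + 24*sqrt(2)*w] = 3*w^2 - 16*w - 6*sqrt(2)*w + 24*sqrt(2)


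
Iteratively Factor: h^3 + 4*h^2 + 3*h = (h)*(h^2 + 4*h + 3) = h*(h + 3)*(h + 1)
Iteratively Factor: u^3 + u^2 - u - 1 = (u + 1)*(u^2 - 1) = (u - 1)*(u + 1)*(u + 1)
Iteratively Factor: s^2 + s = (s + 1)*(s)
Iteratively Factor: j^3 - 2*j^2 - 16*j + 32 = (j + 4)*(j^2 - 6*j + 8) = (j - 2)*(j + 4)*(j - 4)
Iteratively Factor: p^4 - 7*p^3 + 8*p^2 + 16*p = (p - 4)*(p^3 - 3*p^2 - 4*p) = p*(p - 4)*(p^2 - 3*p - 4) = p*(p - 4)^2*(p + 1)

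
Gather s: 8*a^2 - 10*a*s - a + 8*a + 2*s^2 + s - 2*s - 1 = 8*a^2 + 7*a + 2*s^2 + s*(-10*a - 1) - 1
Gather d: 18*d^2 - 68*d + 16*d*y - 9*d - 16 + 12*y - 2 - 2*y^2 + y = 18*d^2 + d*(16*y - 77) - 2*y^2 + 13*y - 18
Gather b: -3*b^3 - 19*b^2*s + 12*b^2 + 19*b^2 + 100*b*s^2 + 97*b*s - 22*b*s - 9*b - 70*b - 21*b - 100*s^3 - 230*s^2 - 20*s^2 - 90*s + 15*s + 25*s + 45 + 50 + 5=-3*b^3 + b^2*(31 - 19*s) + b*(100*s^2 + 75*s - 100) - 100*s^3 - 250*s^2 - 50*s + 100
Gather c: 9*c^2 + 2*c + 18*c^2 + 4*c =27*c^2 + 6*c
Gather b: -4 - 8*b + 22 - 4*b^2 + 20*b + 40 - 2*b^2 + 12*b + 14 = -6*b^2 + 24*b + 72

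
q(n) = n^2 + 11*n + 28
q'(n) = 2*n + 11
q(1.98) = 53.70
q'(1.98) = 14.96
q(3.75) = 83.31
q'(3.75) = 18.50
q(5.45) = 117.65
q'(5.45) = 21.90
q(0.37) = 32.21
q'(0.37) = 11.74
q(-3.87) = 0.41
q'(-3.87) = 3.26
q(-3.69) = 1.03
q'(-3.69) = 3.62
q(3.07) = 71.19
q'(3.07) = 17.14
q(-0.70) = 20.79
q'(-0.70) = 9.60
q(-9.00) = 10.00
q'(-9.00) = -7.00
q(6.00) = 130.00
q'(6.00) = 23.00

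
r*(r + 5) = r^2 + 5*r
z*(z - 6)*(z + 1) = z^3 - 5*z^2 - 6*z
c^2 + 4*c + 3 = (c + 1)*(c + 3)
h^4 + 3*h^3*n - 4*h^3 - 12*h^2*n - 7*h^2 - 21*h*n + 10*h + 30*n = (h - 5)*(h - 1)*(h + 2)*(h + 3*n)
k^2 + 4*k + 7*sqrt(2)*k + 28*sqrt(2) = (k + 4)*(k + 7*sqrt(2))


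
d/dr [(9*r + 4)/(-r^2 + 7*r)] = (9*r^2 + 8*r - 28)/(r^2*(r^2 - 14*r + 49))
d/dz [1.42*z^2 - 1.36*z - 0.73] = 2.84*z - 1.36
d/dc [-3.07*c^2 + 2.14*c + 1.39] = 2.14 - 6.14*c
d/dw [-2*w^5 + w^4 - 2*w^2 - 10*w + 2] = -10*w^4 + 4*w^3 - 4*w - 10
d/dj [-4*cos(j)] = 4*sin(j)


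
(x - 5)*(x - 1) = x^2 - 6*x + 5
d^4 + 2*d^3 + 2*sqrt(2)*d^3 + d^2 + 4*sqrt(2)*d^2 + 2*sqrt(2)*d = d*(d + 1)^2*(d + 2*sqrt(2))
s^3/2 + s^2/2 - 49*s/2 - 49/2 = (s/2 + 1/2)*(s - 7)*(s + 7)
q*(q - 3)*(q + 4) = q^3 + q^2 - 12*q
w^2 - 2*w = w*(w - 2)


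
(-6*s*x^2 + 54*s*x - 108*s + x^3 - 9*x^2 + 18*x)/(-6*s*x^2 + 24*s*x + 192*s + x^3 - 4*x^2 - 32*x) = (x^2 - 9*x + 18)/(x^2 - 4*x - 32)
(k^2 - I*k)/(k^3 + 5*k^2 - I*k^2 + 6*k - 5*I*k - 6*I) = k/(k^2 + 5*k + 6)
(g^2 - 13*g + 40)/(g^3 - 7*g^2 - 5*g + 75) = (g - 8)/(g^2 - 2*g - 15)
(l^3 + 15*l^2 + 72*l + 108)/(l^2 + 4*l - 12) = (l^2 + 9*l + 18)/(l - 2)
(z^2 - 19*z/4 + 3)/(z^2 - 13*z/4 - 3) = (4*z - 3)/(4*z + 3)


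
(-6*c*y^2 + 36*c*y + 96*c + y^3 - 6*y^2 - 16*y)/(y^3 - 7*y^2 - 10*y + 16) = (-6*c + y)/(y - 1)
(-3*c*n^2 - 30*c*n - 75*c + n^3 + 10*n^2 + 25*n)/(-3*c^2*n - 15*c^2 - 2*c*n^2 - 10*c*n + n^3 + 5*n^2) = (n + 5)/(c + n)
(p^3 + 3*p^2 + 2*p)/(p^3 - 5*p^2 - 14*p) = (p + 1)/(p - 7)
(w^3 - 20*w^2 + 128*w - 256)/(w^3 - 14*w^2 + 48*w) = (w^2 - 12*w + 32)/(w*(w - 6))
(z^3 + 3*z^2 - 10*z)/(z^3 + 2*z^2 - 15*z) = (z - 2)/(z - 3)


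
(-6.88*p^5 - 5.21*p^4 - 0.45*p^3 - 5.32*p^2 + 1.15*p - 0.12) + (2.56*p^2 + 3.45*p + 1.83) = -6.88*p^5 - 5.21*p^4 - 0.45*p^3 - 2.76*p^2 + 4.6*p + 1.71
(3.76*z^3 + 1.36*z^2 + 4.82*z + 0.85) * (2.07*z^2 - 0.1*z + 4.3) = 7.7832*z^5 + 2.4392*z^4 + 26.0094*z^3 + 7.1255*z^2 + 20.641*z + 3.655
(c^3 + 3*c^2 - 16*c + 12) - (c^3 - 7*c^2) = 10*c^2 - 16*c + 12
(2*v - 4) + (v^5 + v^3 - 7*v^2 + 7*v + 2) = v^5 + v^3 - 7*v^2 + 9*v - 2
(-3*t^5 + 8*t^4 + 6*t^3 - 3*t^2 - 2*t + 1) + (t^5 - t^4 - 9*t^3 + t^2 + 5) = -2*t^5 + 7*t^4 - 3*t^3 - 2*t^2 - 2*t + 6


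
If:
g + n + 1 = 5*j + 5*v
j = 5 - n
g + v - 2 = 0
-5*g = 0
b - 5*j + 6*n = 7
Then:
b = -91/3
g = 0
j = -2/3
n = 17/3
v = 2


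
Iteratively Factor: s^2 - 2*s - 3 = (s - 3)*(s + 1)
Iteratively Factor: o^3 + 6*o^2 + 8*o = (o)*(o^2 + 6*o + 8) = o*(o + 4)*(o + 2)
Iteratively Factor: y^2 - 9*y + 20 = (y - 5)*(y - 4)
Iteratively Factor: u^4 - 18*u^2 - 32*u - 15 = (u + 3)*(u^3 - 3*u^2 - 9*u - 5) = (u - 5)*(u + 3)*(u^2 + 2*u + 1) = (u - 5)*(u + 1)*(u + 3)*(u + 1)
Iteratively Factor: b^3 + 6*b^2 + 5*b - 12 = (b - 1)*(b^2 + 7*b + 12) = (b - 1)*(b + 3)*(b + 4)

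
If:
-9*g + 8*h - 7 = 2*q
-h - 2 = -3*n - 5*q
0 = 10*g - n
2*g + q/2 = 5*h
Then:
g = 367/71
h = -72/71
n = 3670/71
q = -2188/71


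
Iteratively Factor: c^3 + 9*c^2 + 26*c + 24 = (c + 3)*(c^2 + 6*c + 8) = (c + 3)*(c + 4)*(c + 2)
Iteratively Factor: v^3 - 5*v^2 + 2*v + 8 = (v + 1)*(v^2 - 6*v + 8) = (v - 2)*(v + 1)*(v - 4)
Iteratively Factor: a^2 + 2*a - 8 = (a - 2)*(a + 4)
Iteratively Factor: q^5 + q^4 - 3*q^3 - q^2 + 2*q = (q + 1)*(q^4 - 3*q^2 + 2*q) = (q - 1)*(q + 1)*(q^3 + q^2 - 2*q) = (q - 1)*(q + 1)*(q + 2)*(q^2 - q) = (q - 1)^2*(q + 1)*(q + 2)*(q)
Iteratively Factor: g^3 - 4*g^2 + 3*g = (g - 1)*(g^2 - 3*g) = (g - 3)*(g - 1)*(g)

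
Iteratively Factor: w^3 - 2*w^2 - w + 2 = (w - 1)*(w^2 - w - 2) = (w - 1)*(w + 1)*(w - 2)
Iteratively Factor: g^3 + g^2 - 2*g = (g + 2)*(g^2 - g) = g*(g + 2)*(g - 1)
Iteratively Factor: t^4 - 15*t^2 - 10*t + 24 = (t + 3)*(t^3 - 3*t^2 - 6*t + 8) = (t + 2)*(t + 3)*(t^2 - 5*t + 4) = (t - 1)*(t + 2)*(t + 3)*(t - 4)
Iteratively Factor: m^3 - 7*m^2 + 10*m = (m - 5)*(m^2 - 2*m) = m*(m - 5)*(m - 2)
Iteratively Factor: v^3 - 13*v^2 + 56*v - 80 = (v - 4)*(v^2 - 9*v + 20) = (v - 4)^2*(v - 5)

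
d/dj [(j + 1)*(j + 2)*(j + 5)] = 3*j^2 + 16*j + 17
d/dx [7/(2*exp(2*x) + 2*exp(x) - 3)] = (-28*exp(x) - 14)*exp(x)/(2*exp(2*x) + 2*exp(x) - 3)^2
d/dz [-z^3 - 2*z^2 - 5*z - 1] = -3*z^2 - 4*z - 5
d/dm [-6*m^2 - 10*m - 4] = -12*m - 10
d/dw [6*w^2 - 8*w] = 12*w - 8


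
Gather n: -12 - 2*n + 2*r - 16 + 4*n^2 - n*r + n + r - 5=4*n^2 + n*(-r - 1) + 3*r - 33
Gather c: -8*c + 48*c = 40*c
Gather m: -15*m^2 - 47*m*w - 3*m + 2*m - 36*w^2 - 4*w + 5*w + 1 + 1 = -15*m^2 + m*(-47*w - 1) - 36*w^2 + w + 2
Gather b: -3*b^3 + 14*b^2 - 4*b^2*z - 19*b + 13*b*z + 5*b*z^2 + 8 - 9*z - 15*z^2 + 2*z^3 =-3*b^3 + b^2*(14 - 4*z) + b*(5*z^2 + 13*z - 19) + 2*z^3 - 15*z^2 - 9*z + 8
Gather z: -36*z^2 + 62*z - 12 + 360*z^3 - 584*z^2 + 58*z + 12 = 360*z^3 - 620*z^2 + 120*z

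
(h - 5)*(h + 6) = h^2 + h - 30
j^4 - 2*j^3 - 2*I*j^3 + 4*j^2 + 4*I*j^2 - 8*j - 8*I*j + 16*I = (j - 2)*(j - 2*I)^2*(j + 2*I)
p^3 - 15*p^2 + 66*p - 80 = (p - 8)*(p - 5)*(p - 2)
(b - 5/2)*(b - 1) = b^2 - 7*b/2 + 5/2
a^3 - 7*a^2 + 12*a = a*(a - 4)*(a - 3)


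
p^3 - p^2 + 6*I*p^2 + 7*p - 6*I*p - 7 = (p - 1)*(p - I)*(p + 7*I)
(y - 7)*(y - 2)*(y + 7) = y^3 - 2*y^2 - 49*y + 98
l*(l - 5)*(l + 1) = l^3 - 4*l^2 - 5*l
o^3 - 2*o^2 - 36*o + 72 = (o - 6)*(o - 2)*(o + 6)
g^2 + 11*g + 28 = (g + 4)*(g + 7)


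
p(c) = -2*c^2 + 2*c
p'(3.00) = -10.00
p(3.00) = -12.00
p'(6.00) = -22.00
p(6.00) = -60.00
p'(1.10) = -2.40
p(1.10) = -0.22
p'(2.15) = -6.60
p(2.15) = -4.94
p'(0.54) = -0.16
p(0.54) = 0.50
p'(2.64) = -8.56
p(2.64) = -8.66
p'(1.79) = -5.16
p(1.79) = -2.83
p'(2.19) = -6.76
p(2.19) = -5.21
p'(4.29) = -15.16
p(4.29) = -28.23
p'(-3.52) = 16.08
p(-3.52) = -31.82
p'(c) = 2 - 4*c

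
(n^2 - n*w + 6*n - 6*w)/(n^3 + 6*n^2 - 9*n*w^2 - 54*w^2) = (-n + w)/(-n^2 + 9*w^2)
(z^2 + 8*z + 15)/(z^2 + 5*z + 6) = (z + 5)/(z + 2)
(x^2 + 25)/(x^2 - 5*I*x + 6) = (x^2 + 25)/(x^2 - 5*I*x + 6)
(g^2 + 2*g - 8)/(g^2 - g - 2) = (g + 4)/(g + 1)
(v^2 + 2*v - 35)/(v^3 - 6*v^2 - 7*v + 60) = (v + 7)/(v^2 - v - 12)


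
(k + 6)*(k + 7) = k^2 + 13*k + 42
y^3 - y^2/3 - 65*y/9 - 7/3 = (y - 3)*(y + 1/3)*(y + 7/3)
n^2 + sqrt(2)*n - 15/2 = (n - 3*sqrt(2)/2)*(n + 5*sqrt(2)/2)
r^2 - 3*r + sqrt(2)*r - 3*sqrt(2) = (r - 3)*(r + sqrt(2))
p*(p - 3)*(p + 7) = p^3 + 4*p^2 - 21*p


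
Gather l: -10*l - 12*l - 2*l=-24*l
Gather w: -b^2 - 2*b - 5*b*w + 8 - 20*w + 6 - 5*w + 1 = -b^2 - 2*b + w*(-5*b - 25) + 15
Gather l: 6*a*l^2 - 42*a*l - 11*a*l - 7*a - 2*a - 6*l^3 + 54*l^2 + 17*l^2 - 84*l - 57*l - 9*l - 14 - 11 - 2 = -9*a - 6*l^3 + l^2*(6*a + 71) + l*(-53*a - 150) - 27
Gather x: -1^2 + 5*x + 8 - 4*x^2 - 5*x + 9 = 16 - 4*x^2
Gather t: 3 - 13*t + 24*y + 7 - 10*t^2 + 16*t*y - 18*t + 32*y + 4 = -10*t^2 + t*(16*y - 31) + 56*y + 14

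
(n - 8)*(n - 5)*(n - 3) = n^3 - 16*n^2 + 79*n - 120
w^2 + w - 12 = (w - 3)*(w + 4)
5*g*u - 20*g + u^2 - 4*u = (5*g + u)*(u - 4)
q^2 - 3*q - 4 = (q - 4)*(q + 1)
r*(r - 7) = r^2 - 7*r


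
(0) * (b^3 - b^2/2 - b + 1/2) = 0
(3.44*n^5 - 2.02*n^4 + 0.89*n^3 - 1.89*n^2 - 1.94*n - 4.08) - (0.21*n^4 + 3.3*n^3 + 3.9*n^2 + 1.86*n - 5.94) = 3.44*n^5 - 2.23*n^4 - 2.41*n^3 - 5.79*n^2 - 3.8*n + 1.86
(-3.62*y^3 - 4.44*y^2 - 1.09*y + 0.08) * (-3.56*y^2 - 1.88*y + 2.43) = 12.8872*y^5 + 22.612*y^4 + 3.431*y^3 - 9.0248*y^2 - 2.7991*y + 0.1944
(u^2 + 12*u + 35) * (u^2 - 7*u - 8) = u^4 + 5*u^3 - 57*u^2 - 341*u - 280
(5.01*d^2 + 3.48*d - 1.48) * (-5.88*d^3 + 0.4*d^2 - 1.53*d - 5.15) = -29.4588*d^5 - 18.4584*d^4 + 2.4291*d^3 - 31.7179*d^2 - 15.6576*d + 7.622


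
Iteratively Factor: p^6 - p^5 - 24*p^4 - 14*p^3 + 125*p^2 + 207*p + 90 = (p - 3)*(p^5 + 2*p^4 - 18*p^3 - 68*p^2 - 79*p - 30) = (p - 3)*(p + 1)*(p^4 + p^3 - 19*p^2 - 49*p - 30) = (p - 5)*(p - 3)*(p + 1)*(p^3 + 6*p^2 + 11*p + 6) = (p - 5)*(p - 3)*(p + 1)^2*(p^2 + 5*p + 6) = (p - 5)*(p - 3)*(p + 1)^2*(p + 2)*(p + 3)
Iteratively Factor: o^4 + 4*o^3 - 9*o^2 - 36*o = (o - 3)*(o^3 + 7*o^2 + 12*o) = (o - 3)*(o + 4)*(o^2 + 3*o) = o*(o - 3)*(o + 4)*(o + 3)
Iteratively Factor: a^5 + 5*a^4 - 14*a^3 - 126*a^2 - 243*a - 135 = (a + 3)*(a^4 + 2*a^3 - 20*a^2 - 66*a - 45) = (a + 3)^2*(a^3 - a^2 - 17*a - 15) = (a + 1)*(a + 3)^2*(a^2 - 2*a - 15) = (a + 1)*(a + 3)^3*(a - 5)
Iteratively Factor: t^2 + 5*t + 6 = (t + 2)*(t + 3)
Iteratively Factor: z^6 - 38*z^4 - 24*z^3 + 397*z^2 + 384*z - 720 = (z - 4)*(z^5 + 4*z^4 - 22*z^3 - 112*z^2 - 51*z + 180) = (z - 4)*(z + 3)*(z^4 + z^3 - 25*z^2 - 37*z + 60) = (z - 5)*(z - 4)*(z + 3)*(z^3 + 6*z^2 + 5*z - 12) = (z - 5)*(z - 4)*(z - 1)*(z + 3)*(z^2 + 7*z + 12) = (z - 5)*(z - 4)*(z - 1)*(z + 3)*(z + 4)*(z + 3)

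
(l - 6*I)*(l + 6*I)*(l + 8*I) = l^3 + 8*I*l^2 + 36*l + 288*I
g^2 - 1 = (g - 1)*(g + 1)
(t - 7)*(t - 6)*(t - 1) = t^3 - 14*t^2 + 55*t - 42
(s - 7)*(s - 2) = s^2 - 9*s + 14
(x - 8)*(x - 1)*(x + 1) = x^3 - 8*x^2 - x + 8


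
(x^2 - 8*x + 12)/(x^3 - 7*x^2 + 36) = (x - 2)/(x^2 - x - 6)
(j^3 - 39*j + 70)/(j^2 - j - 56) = (j^2 - 7*j + 10)/(j - 8)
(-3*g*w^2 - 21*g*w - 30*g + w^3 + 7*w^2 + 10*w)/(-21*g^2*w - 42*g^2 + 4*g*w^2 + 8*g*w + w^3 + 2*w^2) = (w + 5)/(7*g + w)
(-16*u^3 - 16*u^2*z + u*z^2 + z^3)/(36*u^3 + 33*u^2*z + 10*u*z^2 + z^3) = (-4*u^2 - 3*u*z + z^2)/(9*u^2 + 6*u*z + z^2)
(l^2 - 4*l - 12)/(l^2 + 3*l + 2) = (l - 6)/(l + 1)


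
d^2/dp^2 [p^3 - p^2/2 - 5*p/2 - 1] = 6*p - 1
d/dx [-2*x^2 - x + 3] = -4*x - 1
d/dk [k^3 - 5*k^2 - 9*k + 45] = 3*k^2 - 10*k - 9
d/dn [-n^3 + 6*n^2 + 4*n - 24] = -3*n^2 + 12*n + 4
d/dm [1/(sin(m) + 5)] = -cos(m)/(sin(m) + 5)^2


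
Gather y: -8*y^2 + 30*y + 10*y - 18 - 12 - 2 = -8*y^2 + 40*y - 32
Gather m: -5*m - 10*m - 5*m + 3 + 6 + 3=12 - 20*m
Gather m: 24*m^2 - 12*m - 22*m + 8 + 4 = 24*m^2 - 34*m + 12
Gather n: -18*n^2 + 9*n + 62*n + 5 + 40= -18*n^2 + 71*n + 45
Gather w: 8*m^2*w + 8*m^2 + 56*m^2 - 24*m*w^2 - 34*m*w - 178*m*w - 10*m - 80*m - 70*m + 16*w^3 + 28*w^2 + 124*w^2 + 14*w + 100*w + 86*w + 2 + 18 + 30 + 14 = 64*m^2 - 160*m + 16*w^3 + w^2*(152 - 24*m) + w*(8*m^2 - 212*m + 200) + 64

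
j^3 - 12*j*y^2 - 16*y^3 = (j - 4*y)*(j + 2*y)^2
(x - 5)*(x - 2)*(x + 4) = x^3 - 3*x^2 - 18*x + 40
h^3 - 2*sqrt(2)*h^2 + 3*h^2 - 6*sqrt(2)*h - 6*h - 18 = (h + 3)*(h - 3*sqrt(2))*(h + sqrt(2))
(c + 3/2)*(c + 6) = c^2 + 15*c/2 + 9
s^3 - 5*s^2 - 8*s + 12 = (s - 6)*(s - 1)*(s + 2)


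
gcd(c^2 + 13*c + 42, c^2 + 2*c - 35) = c + 7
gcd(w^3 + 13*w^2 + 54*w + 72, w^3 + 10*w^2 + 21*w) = w + 3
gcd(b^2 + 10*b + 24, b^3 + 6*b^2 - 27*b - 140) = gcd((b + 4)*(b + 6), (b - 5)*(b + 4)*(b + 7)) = b + 4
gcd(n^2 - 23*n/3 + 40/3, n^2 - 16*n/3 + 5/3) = n - 5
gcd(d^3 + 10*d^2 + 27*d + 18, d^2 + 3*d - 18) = d + 6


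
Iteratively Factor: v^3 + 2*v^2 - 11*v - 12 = (v + 4)*(v^2 - 2*v - 3) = (v + 1)*(v + 4)*(v - 3)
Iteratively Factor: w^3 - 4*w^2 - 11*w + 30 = (w - 2)*(w^2 - 2*w - 15) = (w - 5)*(w - 2)*(w + 3)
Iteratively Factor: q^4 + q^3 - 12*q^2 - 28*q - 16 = (q + 2)*(q^3 - q^2 - 10*q - 8) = (q + 2)^2*(q^2 - 3*q - 4) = (q + 1)*(q + 2)^2*(q - 4)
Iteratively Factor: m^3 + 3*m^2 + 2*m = (m)*(m^2 + 3*m + 2) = m*(m + 2)*(m + 1)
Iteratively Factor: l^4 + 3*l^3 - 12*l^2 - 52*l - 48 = (l + 2)*(l^3 + l^2 - 14*l - 24) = (l + 2)^2*(l^2 - l - 12) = (l + 2)^2*(l + 3)*(l - 4)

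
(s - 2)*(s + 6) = s^2 + 4*s - 12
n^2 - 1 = (n - 1)*(n + 1)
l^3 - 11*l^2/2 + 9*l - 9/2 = (l - 3)*(l - 3/2)*(l - 1)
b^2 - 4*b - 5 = (b - 5)*(b + 1)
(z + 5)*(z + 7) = z^2 + 12*z + 35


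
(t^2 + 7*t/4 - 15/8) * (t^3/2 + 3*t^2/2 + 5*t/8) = t^5/2 + 19*t^4/8 + 37*t^3/16 - 55*t^2/32 - 75*t/64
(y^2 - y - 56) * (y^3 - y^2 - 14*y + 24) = y^5 - 2*y^4 - 69*y^3 + 94*y^2 + 760*y - 1344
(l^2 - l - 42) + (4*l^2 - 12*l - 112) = 5*l^2 - 13*l - 154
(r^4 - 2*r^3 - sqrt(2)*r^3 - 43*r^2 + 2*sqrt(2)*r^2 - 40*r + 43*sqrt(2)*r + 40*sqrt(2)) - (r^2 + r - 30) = r^4 - 2*r^3 - sqrt(2)*r^3 - 44*r^2 + 2*sqrt(2)*r^2 - 41*r + 43*sqrt(2)*r + 30 + 40*sqrt(2)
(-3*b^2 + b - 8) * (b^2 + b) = -3*b^4 - 2*b^3 - 7*b^2 - 8*b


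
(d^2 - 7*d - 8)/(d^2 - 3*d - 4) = (d - 8)/(d - 4)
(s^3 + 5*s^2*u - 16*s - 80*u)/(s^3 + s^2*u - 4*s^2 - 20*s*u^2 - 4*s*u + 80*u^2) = (s + 4)/(s - 4*u)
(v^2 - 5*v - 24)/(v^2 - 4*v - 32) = (v + 3)/(v + 4)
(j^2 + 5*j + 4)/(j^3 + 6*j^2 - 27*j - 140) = (j + 1)/(j^2 + 2*j - 35)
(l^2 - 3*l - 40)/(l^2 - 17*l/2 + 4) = 2*(l + 5)/(2*l - 1)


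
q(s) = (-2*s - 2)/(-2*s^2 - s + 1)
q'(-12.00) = -0.00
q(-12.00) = -0.08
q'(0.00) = -4.00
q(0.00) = -2.00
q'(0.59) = -123.46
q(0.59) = 11.11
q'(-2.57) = -0.11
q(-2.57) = -0.33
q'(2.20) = -0.35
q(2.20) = 0.59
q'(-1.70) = -0.21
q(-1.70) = -0.45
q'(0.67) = -34.60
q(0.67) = 5.88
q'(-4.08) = -0.05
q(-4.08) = -0.22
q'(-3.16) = -0.07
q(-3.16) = -0.27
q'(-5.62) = -0.03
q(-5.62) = -0.16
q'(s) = (-2*s - 2)*(4*s + 1)/(-2*s^2 - s + 1)^2 - 2/(-2*s^2 - s + 1)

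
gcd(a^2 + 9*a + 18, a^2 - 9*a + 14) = 1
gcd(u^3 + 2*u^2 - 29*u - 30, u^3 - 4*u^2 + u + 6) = u + 1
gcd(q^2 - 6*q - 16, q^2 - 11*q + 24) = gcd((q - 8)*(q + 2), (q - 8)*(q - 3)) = q - 8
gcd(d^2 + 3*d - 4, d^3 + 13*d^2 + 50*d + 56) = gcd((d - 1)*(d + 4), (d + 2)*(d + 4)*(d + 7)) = d + 4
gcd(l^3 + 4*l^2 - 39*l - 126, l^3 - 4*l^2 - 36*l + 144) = l - 6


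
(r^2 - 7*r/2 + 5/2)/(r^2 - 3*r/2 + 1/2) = (2*r - 5)/(2*r - 1)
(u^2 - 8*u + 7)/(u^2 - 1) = (u - 7)/(u + 1)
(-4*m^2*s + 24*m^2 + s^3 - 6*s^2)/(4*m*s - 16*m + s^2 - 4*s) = (-4*m^2*s + 24*m^2 + s^3 - 6*s^2)/(4*m*s - 16*m + s^2 - 4*s)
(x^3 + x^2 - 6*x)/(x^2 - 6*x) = (x^2 + x - 6)/(x - 6)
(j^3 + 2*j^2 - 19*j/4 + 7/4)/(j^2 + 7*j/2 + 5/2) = (4*j^3 + 8*j^2 - 19*j + 7)/(2*(2*j^2 + 7*j + 5))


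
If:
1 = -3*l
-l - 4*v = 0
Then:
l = -1/3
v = 1/12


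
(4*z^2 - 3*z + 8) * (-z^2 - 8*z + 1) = -4*z^4 - 29*z^3 + 20*z^2 - 67*z + 8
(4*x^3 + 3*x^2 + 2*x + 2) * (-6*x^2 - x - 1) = -24*x^5 - 22*x^4 - 19*x^3 - 17*x^2 - 4*x - 2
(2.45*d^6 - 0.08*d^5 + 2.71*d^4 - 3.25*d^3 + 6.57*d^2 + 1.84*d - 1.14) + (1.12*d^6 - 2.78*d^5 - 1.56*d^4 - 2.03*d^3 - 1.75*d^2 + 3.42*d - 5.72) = 3.57*d^6 - 2.86*d^5 + 1.15*d^4 - 5.28*d^3 + 4.82*d^2 + 5.26*d - 6.86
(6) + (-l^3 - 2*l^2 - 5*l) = -l^3 - 2*l^2 - 5*l + 6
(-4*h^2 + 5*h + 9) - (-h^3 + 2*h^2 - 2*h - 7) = h^3 - 6*h^2 + 7*h + 16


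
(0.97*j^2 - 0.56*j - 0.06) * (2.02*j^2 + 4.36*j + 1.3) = 1.9594*j^4 + 3.098*j^3 - 1.3018*j^2 - 0.9896*j - 0.078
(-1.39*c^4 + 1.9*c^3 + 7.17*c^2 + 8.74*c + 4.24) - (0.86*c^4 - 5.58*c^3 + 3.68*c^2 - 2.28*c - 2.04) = -2.25*c^4 + 7.48*c^3 + 3.49*c^2 + 11.02*c + 6.28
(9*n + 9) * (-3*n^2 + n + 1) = -27*n^3 - 18*n^2 + 18*n + 9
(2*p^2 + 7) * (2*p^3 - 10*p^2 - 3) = 4*p^5 - 20*p^4 + 14*p^3 - 76*p^2 - 21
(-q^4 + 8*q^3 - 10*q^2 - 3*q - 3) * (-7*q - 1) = 7*q^5 - 55*q^4 + 62*q^3 + 31*q^2 + 24*q + 3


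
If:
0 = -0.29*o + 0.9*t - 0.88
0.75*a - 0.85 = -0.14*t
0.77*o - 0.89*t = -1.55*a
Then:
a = 1.04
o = -1.55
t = 0.48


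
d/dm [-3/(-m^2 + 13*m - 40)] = 3*(13 - 2*m)/(m^2 - 13*m + 40)^2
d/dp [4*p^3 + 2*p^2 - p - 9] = 12*p^2 + 4*p - 1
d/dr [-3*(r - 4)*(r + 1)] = 9 - 6*r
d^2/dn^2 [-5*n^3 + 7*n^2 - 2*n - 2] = 14 - 30*n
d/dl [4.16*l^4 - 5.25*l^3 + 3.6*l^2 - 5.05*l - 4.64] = 16.64*l^3 - 15.75*l^2 + 7.2*l - 5.05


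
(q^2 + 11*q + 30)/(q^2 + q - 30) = (q + 5)/(q - 5)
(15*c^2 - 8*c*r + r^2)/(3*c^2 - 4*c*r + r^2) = (-5*c + r)/(-c + r)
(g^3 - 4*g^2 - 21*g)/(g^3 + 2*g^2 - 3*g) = (g - 7)/(g - 1)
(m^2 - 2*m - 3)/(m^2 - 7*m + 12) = (m + 1)/(m - 4)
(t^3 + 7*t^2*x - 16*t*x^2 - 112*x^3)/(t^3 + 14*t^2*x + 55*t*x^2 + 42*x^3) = (t^2 - 16*x^2)/(t^2 + 7*t*x + 6*x^2)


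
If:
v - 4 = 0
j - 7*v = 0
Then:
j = 28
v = 4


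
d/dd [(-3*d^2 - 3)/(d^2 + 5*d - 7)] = 3*(-5*d^2 + 16*d + 5)/(d^4 + 10*d^3 + 11*d^2 - 70*d + 49)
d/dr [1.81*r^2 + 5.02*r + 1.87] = 3.62*r + 5.02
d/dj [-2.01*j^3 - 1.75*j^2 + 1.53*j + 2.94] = -6.03*j^2 - 3.5*j + 1.53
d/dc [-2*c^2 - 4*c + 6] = -4*c - 4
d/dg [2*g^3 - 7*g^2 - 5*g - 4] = 6*g^2 - 14*g - 5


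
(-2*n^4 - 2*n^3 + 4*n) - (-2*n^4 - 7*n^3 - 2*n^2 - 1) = 5*n^3 + 2*n^2 + 4*n + 1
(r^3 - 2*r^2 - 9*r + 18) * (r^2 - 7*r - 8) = r^5 - 9*r^4 - 3*r^3 + 97*r^2 - 54*r - 144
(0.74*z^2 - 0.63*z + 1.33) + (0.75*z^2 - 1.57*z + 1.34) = 1.49*z^2 - 2.2*z + 2.67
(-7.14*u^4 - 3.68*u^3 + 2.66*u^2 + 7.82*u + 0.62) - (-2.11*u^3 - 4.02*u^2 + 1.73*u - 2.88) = -7.14*u^4 - 1.57*u^3 + 6.68*u^2 + 6.09*u + 3.5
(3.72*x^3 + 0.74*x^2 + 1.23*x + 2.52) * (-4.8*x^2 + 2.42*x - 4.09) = -17.856*x^5 + 5.4504*x^4 - 19.328*x^3 - 12.146*x^2 + 1.0677*x - 10.3068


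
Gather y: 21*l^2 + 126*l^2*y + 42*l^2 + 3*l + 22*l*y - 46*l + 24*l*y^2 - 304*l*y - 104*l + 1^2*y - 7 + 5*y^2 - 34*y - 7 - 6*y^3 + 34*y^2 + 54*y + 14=63*l^2 - 147*l - 6*y^3 + y^2*(24*l + 39) + y*(126*l^2 - 282*l + 21)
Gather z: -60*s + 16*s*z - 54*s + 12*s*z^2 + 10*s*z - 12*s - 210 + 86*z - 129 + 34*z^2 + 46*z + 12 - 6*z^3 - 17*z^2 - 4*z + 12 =-126*s - 6*z^3 + z^2*(12*s + 17) + z*(26*s + 128) - 315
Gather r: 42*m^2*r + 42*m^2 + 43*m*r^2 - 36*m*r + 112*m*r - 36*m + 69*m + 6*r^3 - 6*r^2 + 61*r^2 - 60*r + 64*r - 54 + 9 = 42*m^2 + 33*m + 6*r^3 + r^2*(43*m + 55) + r*(42*m^2 + 76*m + 4) - 45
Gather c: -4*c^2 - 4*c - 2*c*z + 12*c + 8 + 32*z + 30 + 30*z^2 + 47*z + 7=-4*c^2 + c*(8 - 2*z) + 30*z^2 + 79*z + 45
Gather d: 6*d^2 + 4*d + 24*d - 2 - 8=6*d^2 + 28*d - 10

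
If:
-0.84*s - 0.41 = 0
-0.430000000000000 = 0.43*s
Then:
No Solution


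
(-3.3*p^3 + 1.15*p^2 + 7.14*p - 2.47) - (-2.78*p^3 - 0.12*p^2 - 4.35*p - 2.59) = -0.52*p^3 + 1.27*p^2 + 11.49*p + 0.12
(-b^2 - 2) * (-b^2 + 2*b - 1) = b^4 - 2*b^3 + 3*b^2 - 4*b + 2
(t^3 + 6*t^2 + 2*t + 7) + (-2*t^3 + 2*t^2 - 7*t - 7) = -t^3 + 8*t^2 - 5*t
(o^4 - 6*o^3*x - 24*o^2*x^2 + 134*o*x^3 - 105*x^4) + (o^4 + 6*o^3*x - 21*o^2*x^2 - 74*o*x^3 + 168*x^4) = 2*o^4 - 45*o^2*x^2 + 60*o*x^3 + 63*x^4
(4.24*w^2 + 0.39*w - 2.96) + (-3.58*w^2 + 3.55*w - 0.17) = 0.66*w^2 + 3.94*w - 3.13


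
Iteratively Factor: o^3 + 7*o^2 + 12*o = (o + 4)*(o^2 + 3*o) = o*(o + 4)*(o + 3)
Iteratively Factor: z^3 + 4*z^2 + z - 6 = (z + 2)*(z^2 + 2*z - 3) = (z - 1)*(z + 2)*(z + 3)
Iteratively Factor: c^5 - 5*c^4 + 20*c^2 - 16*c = (c + 2)*(c^4 - 7*c^3 + 14*c^2 - 8*c) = c*(c + 2)*(c^3 - 7*c^2 + 14*c - 8) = c*(c - 4)*(c + 2)*(c^2 - 3*c + 2) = c*(c - 4)*(c - 2)*(c + 2)*(c - 1)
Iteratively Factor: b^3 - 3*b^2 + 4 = (b + 1)*(b^2 - 4*b + 4) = (b - 2)*(b + 1)*(b - 2)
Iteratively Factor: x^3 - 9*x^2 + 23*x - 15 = (x - 5)*(x^2 - 4*x + 3) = (x - 5)*(x - 1)*(x - 3)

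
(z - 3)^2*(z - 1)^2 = z^4 - 8*z^3 + 22*z^2 - 24*z + 9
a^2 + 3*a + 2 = (a + 1)*(a + 2)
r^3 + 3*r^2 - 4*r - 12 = (r - 2)*(r + 2)*(r + 3)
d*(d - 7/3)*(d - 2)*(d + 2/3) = d^4 - 11*d^3/3 + 16*d^2/9 + 28*d/9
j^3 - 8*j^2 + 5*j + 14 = (j - 7)*(j - 2)*(j + 1)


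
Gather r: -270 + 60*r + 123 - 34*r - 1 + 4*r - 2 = 30*r - 150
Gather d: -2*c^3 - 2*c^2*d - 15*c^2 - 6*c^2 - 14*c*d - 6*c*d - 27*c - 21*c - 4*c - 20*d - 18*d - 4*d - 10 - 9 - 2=-2*c^3 - 21*c^2 - 52*c + d*(-2*c^2 - 20*c - 42) - 21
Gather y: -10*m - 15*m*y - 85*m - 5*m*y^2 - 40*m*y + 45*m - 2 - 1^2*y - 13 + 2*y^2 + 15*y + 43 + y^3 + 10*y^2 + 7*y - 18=-50*m + y^3 + y^2*(12 - 5*m) + y*(21 - 55*m) + 10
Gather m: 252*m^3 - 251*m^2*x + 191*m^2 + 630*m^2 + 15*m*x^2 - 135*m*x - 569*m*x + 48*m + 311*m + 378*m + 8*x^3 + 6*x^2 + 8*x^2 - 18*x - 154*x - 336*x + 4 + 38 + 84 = 252*m^3 + m^2*(821 - 251*x) + m*(15*x^2 - 704*x + 737) + 8*x^3 + 14*x^2 - 508*x + 126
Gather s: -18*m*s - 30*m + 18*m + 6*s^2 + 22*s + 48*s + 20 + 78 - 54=-12*m + 6*s^2 + s*(70 - 18*m) + 44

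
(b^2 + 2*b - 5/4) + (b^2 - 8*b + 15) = 2*b^2 - 6*b + 55/4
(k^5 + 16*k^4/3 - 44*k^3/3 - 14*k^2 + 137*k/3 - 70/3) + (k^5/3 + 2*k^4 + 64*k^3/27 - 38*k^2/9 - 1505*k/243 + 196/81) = 4*k^5/3 + 22*k^4/3 - 332*k^3/27 - 164*k^2/9 + 9592*k/243 - 1694/81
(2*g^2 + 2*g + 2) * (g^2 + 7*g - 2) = 2*g^4 + 16*g^3 + 12*g^2 + 10*g - 4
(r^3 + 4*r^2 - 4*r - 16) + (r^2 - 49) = r^3 + 5*r^2 - 4*r - 65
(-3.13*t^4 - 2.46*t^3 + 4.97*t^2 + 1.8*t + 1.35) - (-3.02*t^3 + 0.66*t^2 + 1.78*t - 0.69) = -3.13*t^4 + 0.56*t^3 + 4.31*t^2 + 0.02*t + 2.04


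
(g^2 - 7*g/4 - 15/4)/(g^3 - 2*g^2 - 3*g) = (g + 5/4)/(g*(g + 1))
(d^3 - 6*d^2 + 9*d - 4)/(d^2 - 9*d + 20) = (d^2 - 2*d + 1)/(d - 5)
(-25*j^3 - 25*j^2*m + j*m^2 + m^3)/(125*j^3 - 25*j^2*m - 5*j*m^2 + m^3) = (-j - m)/(5*j - m)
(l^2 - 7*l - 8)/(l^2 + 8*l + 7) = (l - 8)/(l + 7)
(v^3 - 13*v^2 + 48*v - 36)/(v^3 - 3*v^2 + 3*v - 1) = (v^2 - 12*v + 36)/(v^2 - 2*v + 1)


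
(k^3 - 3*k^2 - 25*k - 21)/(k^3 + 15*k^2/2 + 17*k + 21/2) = 2*(k - 7)/(2*k + 7)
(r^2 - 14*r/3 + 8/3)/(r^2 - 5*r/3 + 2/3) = (r - 4)/(r - 1)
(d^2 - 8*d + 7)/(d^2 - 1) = (d - 7)/(d + 1)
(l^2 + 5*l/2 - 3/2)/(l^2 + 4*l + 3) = (l - 1/2)/(l + 1)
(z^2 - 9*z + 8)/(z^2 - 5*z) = (z^2 - 9*z + 8)/(z*(z - 5))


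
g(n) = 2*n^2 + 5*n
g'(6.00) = 29.00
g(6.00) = 102.00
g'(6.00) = 29.00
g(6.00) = 102.00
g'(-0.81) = 1.76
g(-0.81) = -2.74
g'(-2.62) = -5.48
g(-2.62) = 0.63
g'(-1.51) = -1.04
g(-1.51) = -2.99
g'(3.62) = 19.48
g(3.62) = 44.31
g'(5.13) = 25.52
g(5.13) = 78.28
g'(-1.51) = -1.04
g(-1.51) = -2.99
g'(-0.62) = 2.52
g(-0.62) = -2.33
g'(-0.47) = 3.12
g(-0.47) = -1.91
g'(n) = 4*n + 5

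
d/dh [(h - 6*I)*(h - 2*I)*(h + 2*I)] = 3*h^2 - 12*I*h + 4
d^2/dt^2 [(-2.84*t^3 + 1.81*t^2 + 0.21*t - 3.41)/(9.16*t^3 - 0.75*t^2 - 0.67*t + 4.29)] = (264.716672*t^6 + 1.14316800000006*t^5 - 2036.202048*t^4 - 640.773904*t^3 + 98.951556*t^2 + 484.17138*t + 42.8252)/(768.575296*t^9 - 188.7876*t^8 - 153.192756*t^7 + 1107.060597*t^6 - 165.628653*t^5 - 151.742178*t^4 + 518.378255*t^3 - 35.631882*t^2 - 36.992241*t + 78.953589)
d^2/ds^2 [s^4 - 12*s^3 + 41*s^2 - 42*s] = 12*s^2 - 72*s + 82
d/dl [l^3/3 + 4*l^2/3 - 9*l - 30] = l^2 + 8*l/3 - 9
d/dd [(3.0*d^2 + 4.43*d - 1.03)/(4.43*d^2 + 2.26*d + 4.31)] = (-12.8449*d^2 + 34.9858*d + 21.4211)/(19.6249*d^4 + 20.0236*d^3 + 43.2942*d^2 + 19.4812*d + 18.5761)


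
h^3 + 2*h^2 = h^2*(h + 2)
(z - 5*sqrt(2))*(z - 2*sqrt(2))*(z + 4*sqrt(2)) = z^3 - 3*sqrt(2)*z^2 - 36*z + 80*sqrt(2)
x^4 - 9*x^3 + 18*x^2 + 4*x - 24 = (x - 6)*(x - 2)^2*(x + 1)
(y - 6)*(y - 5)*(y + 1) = y^3 - 10*y^2 + 19*y + 30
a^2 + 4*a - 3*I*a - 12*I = (a + 4)*(a - 3*I)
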